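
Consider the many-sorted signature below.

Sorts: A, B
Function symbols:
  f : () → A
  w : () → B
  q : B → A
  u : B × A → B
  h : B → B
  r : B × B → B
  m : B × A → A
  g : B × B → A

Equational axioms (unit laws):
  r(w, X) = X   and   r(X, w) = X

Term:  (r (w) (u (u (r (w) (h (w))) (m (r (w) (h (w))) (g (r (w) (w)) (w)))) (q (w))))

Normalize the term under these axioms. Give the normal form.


normal form = (u (u (h (w)) (m (h (w)) (g (w) (w)))) (q (w)))

1. (r (w) (u (u (r (w) (h (w))) (m (r (w) (h (w))) (g (r (w) (w)) (w)))) (q (w))))  →  (u (u (r (w) (h (w))) (m (r (w) (h (w))) (g (r (w) (w)) (w)))) (q (w)))
2. (u (u (r (w) (h (w))) (m (r (w) (h (w))) (g (r (w) (w)) (w)))) (q (w)))  →  (u (u (h (w)) (m (r (w) (h (w))) (g (r (w) (w)) (w)))) (q (w)))
3. (u (u (h (w)) (m (r (w) (h (w))) (g (r (w) (w)) (w)))) (q (w)))  →  (u (u (h (w)) (m (h (w)) (g (r (w) (w)) (w)))) (q (w)))
4. (u (u (h (w)) (m (h (w)) (g (r (w) (w)) (w)))) (q (w)))  →  (u (u (h (w)) (m (h (w)) (g (w) (w)))) (q (w)))


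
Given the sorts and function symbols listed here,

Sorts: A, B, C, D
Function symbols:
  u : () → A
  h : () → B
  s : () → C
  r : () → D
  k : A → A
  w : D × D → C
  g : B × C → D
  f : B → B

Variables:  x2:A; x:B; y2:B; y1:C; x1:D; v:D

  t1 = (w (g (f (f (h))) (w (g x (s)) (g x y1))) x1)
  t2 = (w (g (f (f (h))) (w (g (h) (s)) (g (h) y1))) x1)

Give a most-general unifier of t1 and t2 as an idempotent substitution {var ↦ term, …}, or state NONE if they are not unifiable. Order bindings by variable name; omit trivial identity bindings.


{x ↦ (h)}


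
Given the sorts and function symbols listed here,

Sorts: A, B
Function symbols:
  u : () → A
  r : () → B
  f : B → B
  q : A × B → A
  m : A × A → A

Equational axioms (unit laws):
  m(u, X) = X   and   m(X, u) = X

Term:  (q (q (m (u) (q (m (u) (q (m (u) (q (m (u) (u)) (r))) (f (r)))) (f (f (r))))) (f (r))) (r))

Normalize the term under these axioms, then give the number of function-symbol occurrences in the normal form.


size = 15

1. (q (q (m (u) (q (m (u) (q (m (u) (q (m (u) (u)) (r))) (f (r)))) (f (f (r))))) (f (r))) (r))  →  (q (q (q (m (u) (q (m (u) (q (m (u) (u)) (r))) (f (r)))) (f (f (r)))) (f (r))) (r))
2. (q (q (q (m (u) (q (m (u) (q (m (u) (u)) (r))) (f (r)))) (f (f (r)))) (f (r))) (r))  →  (q (q (q (q (m (u) (q (m (u) (u)) (r))) (f (r))) (f (f (r)))) (f (r))) (r))
3. (q (q (q (q (m (u) (q (m (u) (u)) (r))) (f (r))) (f (f (r)))) (f (r))) (r))  →  (q (q (q (q (q (m (u) (u)) (r)) (f (r))) (f (f (r)))) (f (r))) (r))
4. (q (q (q (q (q (m (u) (u)) (r)) (f (r))) (f (f (r)))) (f (r))) (r))  →  (q (q (q (q (q (u) (r)) (f (r))) (f (f (r)))) (f (r))) (r))
normal form: (q (q (q (q (q (u) (r)) (f (r))) (f (f (r)))) (f (r))) (r))


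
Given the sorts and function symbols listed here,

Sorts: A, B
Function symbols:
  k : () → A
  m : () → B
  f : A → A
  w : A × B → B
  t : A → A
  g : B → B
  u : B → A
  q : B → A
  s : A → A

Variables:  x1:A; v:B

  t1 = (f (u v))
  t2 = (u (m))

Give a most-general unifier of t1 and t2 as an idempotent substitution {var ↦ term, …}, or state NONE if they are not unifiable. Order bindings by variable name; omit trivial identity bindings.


NONE (not unifiable)

head clash or occurs-check failure — not unifiable


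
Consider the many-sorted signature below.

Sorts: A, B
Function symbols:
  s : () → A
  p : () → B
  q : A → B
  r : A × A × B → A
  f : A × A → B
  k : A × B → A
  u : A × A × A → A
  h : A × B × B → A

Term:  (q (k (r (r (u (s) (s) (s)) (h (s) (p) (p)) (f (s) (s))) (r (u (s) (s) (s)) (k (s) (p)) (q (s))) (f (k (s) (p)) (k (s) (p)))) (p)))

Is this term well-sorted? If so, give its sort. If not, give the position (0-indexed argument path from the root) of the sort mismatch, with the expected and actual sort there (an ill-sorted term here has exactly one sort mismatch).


well-sorted; sort = B

          (s) : A
          (s) : A
          (s) : A
        (u (s) (s) (s)) : A
          (s) : A
          (p) : B
          (p) : B
        (h (s) (p) (p)) : A
          (s) : A
          (s) : A
        (f (s) (s)) : B
      (r (u (s) (s) (s)) (h (s) (p) (p)) (f (s) (s))) : A
          (s) : A
          (s) : A
          (s) : A
        (u (s) (s) (s)) : A
          (s) : A
          (p) : B
        (k (s) (p)) : A
          (s) : A
        (q (s)) : B
      (r (u (s) (s) (s)) (k (s) (p)) (q (s))) : A
          (s) : A
          (p) : B
        (k (s) (p)) : A
          (s) : A
          (p) : B
        (k (s) (p)) : A
      (f (k (s) (p)) (k (s) (p))) : B
    (r (r (u (s) (s) (s)) (h (s) (p) (p)) (f (s) (s))) (r (u (s) (s) (s)) (k (s) (p)) (q (s))) (f (k (s) (p)) (k (s) (p)))) : A
    (p) : B
  (k (r (r (u (s) (s) (s)) (h (s) (p) (p)) (f (s) (s))) (r (u (s) (s) (s)) (k (s) (p)) (q (s))) (f (k (s) (p)) (k (s) (p)))) (p)) : A
(q (k (r (r (u (s) (s) (s)) (h (s) (p) (p)) (f (s) (s))) (r (u (s) (s) (s)) (k (s) (p)) (q (s))) (f (k (s) (p)) (k (s) (p)))) (p))) : B


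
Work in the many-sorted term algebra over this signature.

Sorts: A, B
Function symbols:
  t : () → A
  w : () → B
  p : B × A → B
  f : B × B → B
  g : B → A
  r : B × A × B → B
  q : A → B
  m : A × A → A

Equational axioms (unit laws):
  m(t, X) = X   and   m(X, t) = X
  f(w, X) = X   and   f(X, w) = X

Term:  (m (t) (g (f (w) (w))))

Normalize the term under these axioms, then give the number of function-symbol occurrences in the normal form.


1. (m (t) (g (f (w) (w))))  →  (g (f (w) (w)))
2. (g (f (w) (w)))  →  (g (w))
normal form: (g (w))

size = 2


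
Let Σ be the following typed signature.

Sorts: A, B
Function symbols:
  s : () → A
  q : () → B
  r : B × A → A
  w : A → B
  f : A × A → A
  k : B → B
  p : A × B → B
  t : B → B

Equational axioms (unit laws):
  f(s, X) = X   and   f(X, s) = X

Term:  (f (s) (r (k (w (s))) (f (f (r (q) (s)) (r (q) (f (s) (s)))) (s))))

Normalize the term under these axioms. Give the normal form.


normal form = (r (k (w (s))) (f (r (q) (s)) (r (q) (s))))

1. (f (s) (r (k (w (s))) (f (f (r (q) (s)) (r (q) (f (s) (s)))) (s))))  →  (r (k (w (s))) (f (f (r (q) (s)) (r (q) (f (s) (s)))) (s)))
2. (r (k (w (s))) (f (f (r (q) (s)) (r (q) (f (s) (s)))) (s)))  →  (r (k (w (s))) (f (r (q) (s)) (r (q) (f (s) (s)))))
3. (r (k (w (s))) (f (r (q) (s)) (r (q) (f (s) (s)))))  →  (r (k (w (s))) (f (r (q) (s)) (r (q) (s))))


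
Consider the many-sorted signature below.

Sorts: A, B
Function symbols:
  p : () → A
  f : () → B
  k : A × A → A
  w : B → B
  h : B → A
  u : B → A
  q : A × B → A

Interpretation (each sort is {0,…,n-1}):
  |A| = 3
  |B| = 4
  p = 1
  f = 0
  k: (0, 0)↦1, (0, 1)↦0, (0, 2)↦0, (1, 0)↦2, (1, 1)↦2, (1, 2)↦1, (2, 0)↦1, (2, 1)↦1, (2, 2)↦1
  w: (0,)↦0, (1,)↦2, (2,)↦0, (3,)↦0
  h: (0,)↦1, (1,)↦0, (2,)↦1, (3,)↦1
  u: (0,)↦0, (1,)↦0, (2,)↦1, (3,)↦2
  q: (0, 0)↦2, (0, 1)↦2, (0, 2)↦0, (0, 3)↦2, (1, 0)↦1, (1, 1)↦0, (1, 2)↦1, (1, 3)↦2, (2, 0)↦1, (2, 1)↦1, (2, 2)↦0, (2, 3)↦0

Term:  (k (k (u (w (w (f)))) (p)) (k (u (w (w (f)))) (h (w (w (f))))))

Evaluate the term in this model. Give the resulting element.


  f = 0
  (w (f)) = w(0,) = 0
  (w (w (f))) = w(0,) = 0
  (u (w (w (f)))) = u(0,) = 0
  p = 1
  (k (u (w (w (f)))) (p)) = k(0, 1) = 0
  f = 0
  (w (f)) = w(0,) = 0
  (w (w (f))) = w(0,) = 0
  (u (w (w (f)))) = u(0,) = 0
  f = 0
  (w (f)) = w(0,) = 0
  (w (w (f))) = w(0,) = 0
  (h (w (w (f)))) = h(0,) = 1
  (k (u (w (w (f)))) (h (w (w (f))))) = k(0, 1) = 0
  (k (k (u (w (w (f)))) (p)) (k (u (w (w (f)))) (h (w (w (f)))))) = k(0, 0) = 1

value = 1


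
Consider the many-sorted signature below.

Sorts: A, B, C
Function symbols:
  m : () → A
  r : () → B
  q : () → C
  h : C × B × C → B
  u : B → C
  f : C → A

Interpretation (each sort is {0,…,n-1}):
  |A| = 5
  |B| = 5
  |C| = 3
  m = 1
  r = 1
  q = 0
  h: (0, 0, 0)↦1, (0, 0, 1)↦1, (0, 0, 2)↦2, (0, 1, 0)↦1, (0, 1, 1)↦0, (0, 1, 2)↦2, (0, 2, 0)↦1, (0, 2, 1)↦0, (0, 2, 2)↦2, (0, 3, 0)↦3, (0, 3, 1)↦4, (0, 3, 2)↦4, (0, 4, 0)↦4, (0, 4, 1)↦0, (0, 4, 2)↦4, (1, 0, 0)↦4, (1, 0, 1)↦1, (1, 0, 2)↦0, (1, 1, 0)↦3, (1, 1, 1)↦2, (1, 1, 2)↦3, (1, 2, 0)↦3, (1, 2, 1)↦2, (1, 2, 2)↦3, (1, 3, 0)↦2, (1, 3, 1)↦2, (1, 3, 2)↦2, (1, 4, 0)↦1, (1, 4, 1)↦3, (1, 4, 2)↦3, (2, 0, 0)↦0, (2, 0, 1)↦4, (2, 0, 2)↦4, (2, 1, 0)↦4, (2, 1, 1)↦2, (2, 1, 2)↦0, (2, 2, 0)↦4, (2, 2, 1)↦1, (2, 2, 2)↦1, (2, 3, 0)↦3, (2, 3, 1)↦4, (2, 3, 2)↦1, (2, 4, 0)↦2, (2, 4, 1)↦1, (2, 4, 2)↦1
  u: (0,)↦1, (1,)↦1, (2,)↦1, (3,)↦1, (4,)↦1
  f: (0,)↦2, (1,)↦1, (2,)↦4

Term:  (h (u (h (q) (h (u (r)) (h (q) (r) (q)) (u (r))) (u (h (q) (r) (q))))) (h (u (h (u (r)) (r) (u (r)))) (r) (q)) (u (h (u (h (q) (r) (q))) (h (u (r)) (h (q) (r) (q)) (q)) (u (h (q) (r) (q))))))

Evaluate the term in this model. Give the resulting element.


value = 2

  q = 0
  r = 1
  (u (r)) = u(1,) = 1
  q = 0
  r = 1
  q = 0
  (h (q) (r) (q)) = h(0, 1, 0) = 1
  r = 1
  (u (r)) = u(1,) = 1
  (h (u (r)) (h (q) (r) (q)) (u (r))) = h(1, 1, 1) = 2
  q = 0
  r = 1
  q = 0
  (h (q) (r) (q)) = h(0, 1, 0) = 1
  (u (h (q) (r) (q))) = u(1,) = 1
  (h (q) (h (u (r)) (h (q) (r) (q)) (u (r))) (u (h (q) (r) (q)))) = h(0, 2, 1) = 0
  (u (h (q) (h (u (r)) (h (q) (r) (q)) (u (r))) (u (h (q) (r) (q))))) = u(0,) = 1
  r = 1
  (u (r)) = u(1,) = 1
  r = 1
  r = 1
  (u (r)) = u(1,) = 1
  (h (u (r)) (r) (u (r))) = h(1, 1, 1) = 2
  (u (h (u (r)) (r) (u (r)))) = u(2,) = 1
  r = 1
  q = 0
  (h (u (h (u (r)) (r) (u (r)))) (r) (q)) = h(1, 1, 0) = 3
  q = 0
  r = 1
  q = 0
  (h (q) (r) (q)) = h(0, 1, 0) = 1
  (u (h (q) (r) (q))) = u(1,) = 1
  r = 1
  (u (r)) = u(1,) = 1
  q = 0
  r = 1
  q = 0
  (h (q) (r) (q)) = h(0, 1, 0) = 1
  q = 0
  (h (u (r)) (h (q) (r) (q)) (q)) = h(1, 1, 0) = 3
  q = 0
  r = 1
  q = 0
  (h (q) (r) (q)) = h(0, 1, 0) = 1
  (u (h (q) (r) (q))) = u(1,) = 1
  (h (u (h (q) (r) (q))) (h (u (r)) (h (q) (r) (q)) (q)) (u (h (q) (r) (q)))) = h(1, 3, 1) = 2
  (u (h (u (h (q) (r) (q))) (h (u (r)) (h (q) (r) (q)) (q)) (u (h (q) (r) (q))))) = u(2,) = 1
  (h (u (h (q) (h (u (r)) (h (q) (r) (q)) (u (r))) (u (h (q) (r) (q))))) (h (u (h (u (r)) (r) (u (r)))) (r) (q)) (u (h (u (h (q) (r) (q))) (h (u (r)) (h (q) (r) (q)) (q)) (u (h (q) (r) (q)))))) = h(1, 3, 1) = 2


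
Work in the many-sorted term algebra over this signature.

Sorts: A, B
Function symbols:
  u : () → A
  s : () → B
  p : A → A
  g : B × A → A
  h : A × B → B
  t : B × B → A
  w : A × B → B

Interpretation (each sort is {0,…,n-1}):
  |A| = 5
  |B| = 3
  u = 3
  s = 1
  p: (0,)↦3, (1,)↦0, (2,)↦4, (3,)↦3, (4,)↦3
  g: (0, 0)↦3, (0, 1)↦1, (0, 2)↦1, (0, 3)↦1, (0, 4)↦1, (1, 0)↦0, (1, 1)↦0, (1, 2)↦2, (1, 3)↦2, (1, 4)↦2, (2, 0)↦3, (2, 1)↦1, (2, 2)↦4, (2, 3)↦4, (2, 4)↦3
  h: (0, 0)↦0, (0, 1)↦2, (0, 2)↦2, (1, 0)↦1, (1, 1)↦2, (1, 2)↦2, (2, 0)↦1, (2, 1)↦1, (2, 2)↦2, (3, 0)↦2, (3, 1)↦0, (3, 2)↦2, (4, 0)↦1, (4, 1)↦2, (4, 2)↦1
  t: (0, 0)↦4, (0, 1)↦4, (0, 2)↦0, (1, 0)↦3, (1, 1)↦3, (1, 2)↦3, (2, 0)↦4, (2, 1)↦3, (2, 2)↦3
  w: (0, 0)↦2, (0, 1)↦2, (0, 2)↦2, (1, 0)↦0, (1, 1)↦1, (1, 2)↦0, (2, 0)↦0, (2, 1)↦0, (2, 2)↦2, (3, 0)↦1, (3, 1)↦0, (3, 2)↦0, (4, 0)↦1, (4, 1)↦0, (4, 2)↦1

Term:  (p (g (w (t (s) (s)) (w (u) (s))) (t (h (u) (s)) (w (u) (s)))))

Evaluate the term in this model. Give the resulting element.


value = 4

  s = 1
  s = 1
  (t (s) (s)) = t(1, 1) = 3
  u = 3
  s = 1
  (w (u) (s)) = w(3, 1) = 0
  (w (t (s) (s)) (w (u) (s))) = w(3, 0) = 1
  u = 3
  s = 1
  (h (u) (s)) = h(3, 1) = 0
  u = 3
  s = 1
  (w (u) (s)) = w(3, 1) = 0
  (t (h (u) (s)) (w (u) (s))) = t(0, 0) = 4
  (g (w (t (s) (s)) (w (u) (s))) (t (h (u) (s)) (w (u) (s)))) = g(1, 4) = 2
  (p (g (w (t (s) (s)) (w (u) (s))) (t (h (u) (s)) (w (u) (s))))) = p(2,) = 4


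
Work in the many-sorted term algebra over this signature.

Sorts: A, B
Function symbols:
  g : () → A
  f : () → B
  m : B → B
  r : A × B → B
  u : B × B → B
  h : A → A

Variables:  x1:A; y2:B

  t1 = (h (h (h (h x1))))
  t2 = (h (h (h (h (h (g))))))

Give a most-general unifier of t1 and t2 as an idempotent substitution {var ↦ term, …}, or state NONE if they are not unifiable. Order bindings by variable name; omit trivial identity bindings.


{x1 ↦ (h (g))}


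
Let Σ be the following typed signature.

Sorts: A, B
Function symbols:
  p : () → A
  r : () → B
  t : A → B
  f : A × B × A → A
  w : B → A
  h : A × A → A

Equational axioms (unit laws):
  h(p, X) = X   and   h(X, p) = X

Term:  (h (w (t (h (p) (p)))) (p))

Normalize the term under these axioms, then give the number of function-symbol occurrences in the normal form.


size = 3

1. (h (w (t (h (p) (p)))) (p))  →  (w (t (h (p) (p))))
2. (w (t (h (p) (p))))  →  (w (t (p)))
normal form: (w (t (p)))


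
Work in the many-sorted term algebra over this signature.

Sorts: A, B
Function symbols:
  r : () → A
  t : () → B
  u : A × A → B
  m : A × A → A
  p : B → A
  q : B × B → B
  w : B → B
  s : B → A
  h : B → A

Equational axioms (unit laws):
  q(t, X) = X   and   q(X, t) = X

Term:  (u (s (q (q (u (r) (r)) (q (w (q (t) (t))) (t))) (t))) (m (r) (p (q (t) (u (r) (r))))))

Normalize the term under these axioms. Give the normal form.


normal form = (u (s (q (u (r) (r)) (w (t)))) (m (r) (p (u (r) (r)))))

1. (u (s (q (q (u (r) (r)) (q (w (q (t) (t))) (t))) (t))) (m (r) (p (q (t) (u (r) (r))))))  →  (u (s (q (u (r) (r)) (q (w (q (t) (t))) (t)))) (m (r) (p (q (t) (u (r) (r))))))
2. (u (s (q (u (r) (r)) (q (w (q (t) (t))) (t)))) (m (r) (p (q (t) (u (r) (r))))))  →  (u (s (q (u (r) (r)) (w (q (t) (t))))) (m (r) (p (q (t) (u (r) (r))))))
3. (u (s (q (u (r) (r)) (w (q (t) (t))))) (m (r) (p (q (t) (u (r) (r))))))  →  (u (s (q (u (r) (r)) (w (t)))) (m (r) (p (q (t) (u (r) (r))))))
4. (u (s (q (u (r) (r)) (w (t)))) (m (r) (p (q (t) (u (r) (r))))))  →  (u (s (q (u (r) (r)) (w (t)))) (m (r) (p (u (r) (r)))))


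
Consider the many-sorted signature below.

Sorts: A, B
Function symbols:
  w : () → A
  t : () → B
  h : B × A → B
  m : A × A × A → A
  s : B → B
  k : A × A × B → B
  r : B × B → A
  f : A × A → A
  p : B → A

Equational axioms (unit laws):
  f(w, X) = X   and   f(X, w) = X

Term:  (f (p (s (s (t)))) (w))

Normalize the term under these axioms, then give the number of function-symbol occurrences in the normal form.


1. (f (p (s (s (t)))) (w))  →  (p (s (s (t))))
normal form: (p (s (s (t))))

size = 4


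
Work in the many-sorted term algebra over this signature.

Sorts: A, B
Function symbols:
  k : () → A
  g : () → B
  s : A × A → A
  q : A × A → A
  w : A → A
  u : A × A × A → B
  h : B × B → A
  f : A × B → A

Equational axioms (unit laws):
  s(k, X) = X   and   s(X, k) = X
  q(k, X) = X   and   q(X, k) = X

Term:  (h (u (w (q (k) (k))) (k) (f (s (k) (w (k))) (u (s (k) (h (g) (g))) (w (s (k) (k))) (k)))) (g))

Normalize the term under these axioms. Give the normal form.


1. (h (u (w (q (k) (k))) (k) (f (s (k) (w (k))) (u (s (k) (h (g) (g))) (w (s (k) (k))) (k)))) (g))  →  (h (u (w (k)) (k) (f (s (k) (w (k))) (u (s (k) (h (g) (g))) (w (s (k) (k))) (k)))) (g))
2. (h (u (w (k)) (k) (f (s (k) (w (k))) (u (s (k) (h (g) (g))) (w (s (k) (k))) (k)))) (g))  →  (h (u (w (k)) (k) (f (w (k)) (u (s (k) (h (g) (g))) (w (s (k) (k))) (k)))) (g))
3. (h (u (w (k)) (k) (f (w (k)) (u (s (k) (h (g) (g))) (w (s (k) (k))) (k)))) (g))  →  (h (u (w (k)) (k) (f (w (k)) (u (h (g) (g)) (w (s (k) (k))) (k)))) (g))
4. (h (u (w (k)) (k) (f (w (k)) (u (h (g) (g)) (w (s (k) (k))) (k)))) (g))  →  (h (u (w (k)) (k) (f (w (k)) (u (h (g) (g)) (w (k)) (k)))) (g))

normal form = (h (u (w (k)) (k) (f (w (k)) (u (h (g) (g)) (w (k)) (k)))) (g))


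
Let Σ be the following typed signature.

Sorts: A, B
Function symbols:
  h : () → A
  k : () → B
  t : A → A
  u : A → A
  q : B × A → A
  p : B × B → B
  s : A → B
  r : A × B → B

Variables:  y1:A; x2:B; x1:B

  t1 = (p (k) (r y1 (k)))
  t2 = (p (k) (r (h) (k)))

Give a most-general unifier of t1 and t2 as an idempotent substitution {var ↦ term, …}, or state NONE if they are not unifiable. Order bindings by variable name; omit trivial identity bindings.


{y1 ↦ (h)}


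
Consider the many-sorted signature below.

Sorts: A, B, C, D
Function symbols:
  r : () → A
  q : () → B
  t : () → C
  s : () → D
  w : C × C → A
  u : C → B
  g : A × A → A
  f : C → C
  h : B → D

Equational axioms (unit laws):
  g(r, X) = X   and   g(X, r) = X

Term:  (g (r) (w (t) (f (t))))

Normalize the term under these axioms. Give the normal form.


1. (g (r) (w (t) (f (t))))  →  (w (t) (f (t)))

normal form = (w (t) (f (t)))


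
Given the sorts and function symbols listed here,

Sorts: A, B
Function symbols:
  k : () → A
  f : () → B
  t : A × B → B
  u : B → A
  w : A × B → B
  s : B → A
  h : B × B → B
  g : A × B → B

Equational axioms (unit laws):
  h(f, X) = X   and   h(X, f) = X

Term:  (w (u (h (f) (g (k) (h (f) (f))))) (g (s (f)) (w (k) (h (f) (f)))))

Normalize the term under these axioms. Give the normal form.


1. (w (u (h (f) (g (k) (h (f) (f))))) (g (s (f)) (w (k) (h (f) (f)))))  →  (w (u (g (k) (h (f) (f)))) (g (s (f)) (w (k) (h (f) (f)))))
2. (w (u (g (k) (h (f) (f)))) (g (s (f)) (w (k) (h (f) (f)))))  →  (w (u (g (k) (f))) (g (s (f)) (w (k) (h (f) (f)))))
3. (w (u (g (k) (f))) (g (s (f)) (w (k) (h (f) (f)))))  →  (w (u (g (k) (f))) (g (s (f)) (w (k) (f))))

normal form = (w (u (g (k) (f))) (g (s (f)) (w (k) (f))))


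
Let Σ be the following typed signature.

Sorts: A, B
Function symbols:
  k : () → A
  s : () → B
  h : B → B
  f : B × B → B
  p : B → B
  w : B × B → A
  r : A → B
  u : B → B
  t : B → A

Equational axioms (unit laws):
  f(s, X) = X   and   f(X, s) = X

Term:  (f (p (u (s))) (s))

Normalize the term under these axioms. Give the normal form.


1. (f (p (u (s))) (s))  →  (p (u (s)))

normal form = (p (u (s)))


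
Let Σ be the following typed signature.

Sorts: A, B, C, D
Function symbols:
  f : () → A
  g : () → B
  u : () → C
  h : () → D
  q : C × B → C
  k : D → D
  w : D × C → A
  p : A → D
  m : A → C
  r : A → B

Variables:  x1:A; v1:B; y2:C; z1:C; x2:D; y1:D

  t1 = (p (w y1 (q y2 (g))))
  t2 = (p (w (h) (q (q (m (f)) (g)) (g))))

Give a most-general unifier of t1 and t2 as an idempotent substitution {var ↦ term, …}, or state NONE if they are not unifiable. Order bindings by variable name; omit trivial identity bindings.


{y1 ↦ (h), y2 ↦ (q (m (f)) (g))}


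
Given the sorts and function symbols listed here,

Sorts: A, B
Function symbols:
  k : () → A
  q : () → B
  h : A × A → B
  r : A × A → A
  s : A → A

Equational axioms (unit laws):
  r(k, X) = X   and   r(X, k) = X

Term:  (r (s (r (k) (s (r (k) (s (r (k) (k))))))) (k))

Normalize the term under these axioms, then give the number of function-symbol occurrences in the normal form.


1. (r (s (r (k) (s (r (k) (s (r (k) (k))))))) (k))  →  (s (r (k) (s (r (k) (s (r (k) (k)))))))
2. (s (r (k) (s (r (k) (s (r (k) (k)))))))  →  (s (s (r (k) (s (r (k) (k))))))
3. (s (s (r (k) (s (r (k) (k))))))  →  (s (s (s (r (k) (k)))))
4. (s (s (s (r (k) (k)))))  →  (s (s (s (k))))
normal form: (s (s (s (k))))

size = 4


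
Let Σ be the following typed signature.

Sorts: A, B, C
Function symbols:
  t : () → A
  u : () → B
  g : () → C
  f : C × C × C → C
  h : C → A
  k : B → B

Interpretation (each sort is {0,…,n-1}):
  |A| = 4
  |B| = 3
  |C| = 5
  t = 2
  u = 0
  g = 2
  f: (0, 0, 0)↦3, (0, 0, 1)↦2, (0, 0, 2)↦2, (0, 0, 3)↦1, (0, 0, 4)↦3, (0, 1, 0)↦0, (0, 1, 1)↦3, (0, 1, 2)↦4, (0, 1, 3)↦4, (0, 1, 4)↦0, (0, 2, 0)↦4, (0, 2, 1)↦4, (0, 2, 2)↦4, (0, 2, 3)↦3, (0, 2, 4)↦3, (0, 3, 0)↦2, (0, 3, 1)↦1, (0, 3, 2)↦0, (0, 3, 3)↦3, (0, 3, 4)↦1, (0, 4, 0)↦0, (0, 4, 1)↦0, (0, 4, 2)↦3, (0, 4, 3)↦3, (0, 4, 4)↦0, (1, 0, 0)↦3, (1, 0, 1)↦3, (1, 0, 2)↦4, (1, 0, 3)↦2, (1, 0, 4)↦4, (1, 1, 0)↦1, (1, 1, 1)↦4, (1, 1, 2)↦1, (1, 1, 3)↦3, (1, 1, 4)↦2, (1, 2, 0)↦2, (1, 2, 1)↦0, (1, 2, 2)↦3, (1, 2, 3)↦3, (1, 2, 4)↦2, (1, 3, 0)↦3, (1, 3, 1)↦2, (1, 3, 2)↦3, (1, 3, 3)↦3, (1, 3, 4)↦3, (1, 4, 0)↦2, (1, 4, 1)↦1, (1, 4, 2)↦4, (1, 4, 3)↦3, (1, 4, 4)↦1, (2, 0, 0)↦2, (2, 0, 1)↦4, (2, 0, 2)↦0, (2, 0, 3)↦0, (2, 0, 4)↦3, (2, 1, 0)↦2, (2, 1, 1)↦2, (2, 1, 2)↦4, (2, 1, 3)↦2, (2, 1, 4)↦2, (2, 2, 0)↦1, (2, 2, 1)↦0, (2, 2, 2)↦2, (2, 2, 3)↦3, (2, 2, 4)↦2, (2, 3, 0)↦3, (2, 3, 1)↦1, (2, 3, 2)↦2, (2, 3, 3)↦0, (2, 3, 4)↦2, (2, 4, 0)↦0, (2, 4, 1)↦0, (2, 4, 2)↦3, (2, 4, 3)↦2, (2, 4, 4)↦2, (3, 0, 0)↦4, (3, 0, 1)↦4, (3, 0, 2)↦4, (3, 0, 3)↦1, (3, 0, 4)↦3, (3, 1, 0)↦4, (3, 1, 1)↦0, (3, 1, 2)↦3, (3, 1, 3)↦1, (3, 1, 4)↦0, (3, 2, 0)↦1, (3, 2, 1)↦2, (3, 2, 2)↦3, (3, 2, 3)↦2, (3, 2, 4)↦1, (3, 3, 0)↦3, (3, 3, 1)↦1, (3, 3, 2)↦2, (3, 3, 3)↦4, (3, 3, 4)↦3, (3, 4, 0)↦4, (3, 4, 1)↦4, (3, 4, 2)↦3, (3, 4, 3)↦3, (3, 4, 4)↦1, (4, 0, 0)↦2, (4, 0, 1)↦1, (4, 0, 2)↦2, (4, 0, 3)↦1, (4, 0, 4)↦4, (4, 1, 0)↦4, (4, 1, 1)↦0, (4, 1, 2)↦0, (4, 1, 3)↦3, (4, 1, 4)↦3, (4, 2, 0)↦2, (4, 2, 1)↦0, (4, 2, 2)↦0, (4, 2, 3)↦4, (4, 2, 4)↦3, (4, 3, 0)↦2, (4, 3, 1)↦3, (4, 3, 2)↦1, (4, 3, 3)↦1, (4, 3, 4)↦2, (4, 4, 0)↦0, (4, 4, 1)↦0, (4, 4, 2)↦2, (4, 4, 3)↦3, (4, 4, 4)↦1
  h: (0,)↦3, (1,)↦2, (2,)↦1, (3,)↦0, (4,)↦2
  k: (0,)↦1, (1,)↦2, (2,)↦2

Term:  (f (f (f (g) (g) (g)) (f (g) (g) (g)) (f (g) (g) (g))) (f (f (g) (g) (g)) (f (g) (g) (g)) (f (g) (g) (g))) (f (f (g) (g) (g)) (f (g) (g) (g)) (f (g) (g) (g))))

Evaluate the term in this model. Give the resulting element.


  g = 2
  g = 2
  g = 2
  (f (g) (g) (g)) = f(2, 2, 2) = 2
  g = 2
  g = 2
  g = 2
  (f (g) (g) (g)) = f(2, 2, 2) = 2
  g = 2
  g = 2
  g = 2
  (f (g) (g) (g)) = f(2, 2, 2) = 2
  (f (f (g) (g) (g)) (f (g) (g) (g)) (f (g) (g) (g))) = f(2, 2, 2) = 2
  g = 2
  g = 2
  g = 2
  (f (g) (g) (g)) = f(2, 2, 2) = 2
  g = 2
  g = 2
  g = 2
  (f (g) (g) (g)) = f(2, 2, 2) = 2
  g = 2
  g = 2
  g = 2
  (f (g) (g) (g)) = f(2, 2, 2) = 2
  (f (f (g) (g) (g)) (f (g) (g) (g)) (f (g) (g) (g))) = f(2, 2, 2) = 2
  g = 2
  g = 2
  g = 2
  (f (g) (g) (g)) = f(2, 2, 2) = 2
  g = 2
  g = 2
  g = 2
  (f (g) (g) (g)) = f(2, 2, 2) = 2
  g = 2
  g = 2
  g = 2
  (f (g) (g) (g)) = f(2, 2, 2) = 2
  (f (f (g) (g) (g)) (f (g) (g) (g)) (f (g) (g) (g))) = f(2, 2, 2) = 2
  (f (f (f (g) (g) (g)) (f (g) (g) (g)) (f (g) (g) (g))) (f (f (g) (g) (g)) (f (g) (g) (g)) (f (g) (g) (g))) (f (f (g) (g) (g)) (f (g) (g) (g)) (f (g) (g) (g)))) = f(2, 2, 2) = 2

value = 2


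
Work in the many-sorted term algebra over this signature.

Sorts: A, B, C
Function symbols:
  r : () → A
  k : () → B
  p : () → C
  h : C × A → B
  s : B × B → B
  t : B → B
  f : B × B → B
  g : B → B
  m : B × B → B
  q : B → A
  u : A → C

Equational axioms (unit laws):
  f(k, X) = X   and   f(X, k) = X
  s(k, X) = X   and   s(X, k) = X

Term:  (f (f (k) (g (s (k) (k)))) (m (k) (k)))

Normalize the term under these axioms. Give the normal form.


normal form = (f (g (k)) (m (k) (k)))

1. (f (f (k) (g (s (k) (k)))) (m (k) (k)))  →  (f (g (s (k) (k))) (m (k) (k)))
2. (f (g (s (k) (k))) (m (k) (k)))  →  (f (g (k)) (m (k) (k)))


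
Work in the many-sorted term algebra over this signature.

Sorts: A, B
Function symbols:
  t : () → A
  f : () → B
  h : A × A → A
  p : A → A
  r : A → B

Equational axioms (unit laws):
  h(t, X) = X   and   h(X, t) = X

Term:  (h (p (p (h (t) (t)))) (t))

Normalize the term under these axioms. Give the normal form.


1. (h (p (p (h (t) (t)))) (t))  →  (p (p (h (t) (t))))
2. (p (p (h (t) (t))))  →  (p (p (t)))

normal form = (p (p (t)))


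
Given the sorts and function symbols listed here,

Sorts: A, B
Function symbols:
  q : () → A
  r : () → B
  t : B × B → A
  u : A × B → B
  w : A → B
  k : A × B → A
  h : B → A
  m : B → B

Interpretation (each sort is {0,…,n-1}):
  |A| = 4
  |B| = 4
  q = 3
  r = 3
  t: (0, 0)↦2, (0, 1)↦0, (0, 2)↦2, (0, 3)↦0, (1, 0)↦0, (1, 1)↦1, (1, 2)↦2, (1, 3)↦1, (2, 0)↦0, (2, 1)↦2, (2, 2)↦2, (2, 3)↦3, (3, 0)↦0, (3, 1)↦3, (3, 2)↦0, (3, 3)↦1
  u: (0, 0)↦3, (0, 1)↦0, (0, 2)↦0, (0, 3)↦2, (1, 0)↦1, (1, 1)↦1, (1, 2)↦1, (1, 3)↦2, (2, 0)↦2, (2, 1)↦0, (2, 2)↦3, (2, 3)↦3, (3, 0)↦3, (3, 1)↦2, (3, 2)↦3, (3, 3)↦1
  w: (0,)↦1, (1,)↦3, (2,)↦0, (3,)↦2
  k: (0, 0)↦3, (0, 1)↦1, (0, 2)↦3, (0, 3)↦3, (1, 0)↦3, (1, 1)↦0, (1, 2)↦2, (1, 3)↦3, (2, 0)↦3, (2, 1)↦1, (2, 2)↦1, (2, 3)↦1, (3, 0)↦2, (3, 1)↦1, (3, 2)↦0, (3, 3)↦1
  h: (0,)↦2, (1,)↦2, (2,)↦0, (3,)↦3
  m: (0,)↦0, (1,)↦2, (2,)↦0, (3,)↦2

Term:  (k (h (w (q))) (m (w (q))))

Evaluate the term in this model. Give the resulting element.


  q = 3
  (w (q)) = w(3,) = 2
  (h (w (q))) = h(2,) = 0
  q = 3
  (w (q)) = w(3,) = 2
  (m (w (q))) = m(2,) = 0
  (k (h (w (q))) (m (w (q)))) = k(0, 0) = 3

value = 3


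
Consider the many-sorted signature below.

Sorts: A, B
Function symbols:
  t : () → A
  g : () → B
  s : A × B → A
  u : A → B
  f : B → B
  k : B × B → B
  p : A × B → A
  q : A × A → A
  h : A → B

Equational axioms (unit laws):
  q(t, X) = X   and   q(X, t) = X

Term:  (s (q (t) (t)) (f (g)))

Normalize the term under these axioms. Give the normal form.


1. (s (q (t) (t)) (f (g)))  →  (s (t) (f (g)))

normal form = (s (t) (f (g)))


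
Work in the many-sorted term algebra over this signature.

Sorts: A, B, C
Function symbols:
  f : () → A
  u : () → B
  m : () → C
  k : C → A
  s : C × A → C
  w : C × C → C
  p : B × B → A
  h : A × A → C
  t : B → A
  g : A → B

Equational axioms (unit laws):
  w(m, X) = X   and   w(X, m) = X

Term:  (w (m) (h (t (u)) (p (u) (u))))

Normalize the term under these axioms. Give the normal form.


normal form = (h (t (u)) (p (u) (u)))

1. (w (m) (h (t (u)) (p (u) (u))))  →  (h (t (u)) (p (u) (u)))


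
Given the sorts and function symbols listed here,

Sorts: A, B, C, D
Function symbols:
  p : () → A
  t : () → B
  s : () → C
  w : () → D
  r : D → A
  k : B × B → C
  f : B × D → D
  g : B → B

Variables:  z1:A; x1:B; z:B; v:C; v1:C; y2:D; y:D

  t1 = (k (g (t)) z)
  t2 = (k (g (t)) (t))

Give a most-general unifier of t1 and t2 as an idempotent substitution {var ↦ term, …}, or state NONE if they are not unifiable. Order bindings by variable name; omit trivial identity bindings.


{z ↦ (t)}


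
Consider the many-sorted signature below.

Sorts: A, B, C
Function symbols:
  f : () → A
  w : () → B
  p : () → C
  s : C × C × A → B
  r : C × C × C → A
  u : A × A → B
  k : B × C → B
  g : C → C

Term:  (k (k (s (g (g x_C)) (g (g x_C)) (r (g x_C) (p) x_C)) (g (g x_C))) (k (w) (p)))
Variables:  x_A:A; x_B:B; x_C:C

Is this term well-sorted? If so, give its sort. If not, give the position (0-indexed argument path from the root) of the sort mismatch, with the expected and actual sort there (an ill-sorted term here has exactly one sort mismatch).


          x_C : C
        (g x_C) : C
      (g (g x_C)) : C
          x_C : C
        (g x_C) : C
      (g (g x_C)) : C
          x_C : C
        (g x_C) : C
        (p) : C
        x_C : C
      (r (g x_C) (p) x_C) : A
    (s (g (g x_C)) (g (g x_C)) (r (g x_C) (p) x_C)) : B
        x_C : C
      (g x_C) : C
    (g (g x_C)) : C
  (k (s (g (g x_C)) (g (g x_C)) (r (g x_C) (p) x_C)) (g (g x_C))) : B
    (w) : B
    (p) : C
  (k (w) (p)) : B
(k (k (s (g (g x_C)) (g (g x_C)) (r (g x_C) (p) x_C)) (g (g x_C))) (k (w) (p))) : ✗ arg 1 at [1] has sort B, expected C

ill-sorted at position [1]: expected C, got B


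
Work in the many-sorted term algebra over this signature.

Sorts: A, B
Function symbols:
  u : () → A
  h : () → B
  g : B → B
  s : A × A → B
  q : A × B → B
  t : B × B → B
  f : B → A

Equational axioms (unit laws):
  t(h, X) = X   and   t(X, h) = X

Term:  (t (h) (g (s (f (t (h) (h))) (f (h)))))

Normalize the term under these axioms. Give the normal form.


normal form = (g (s (f (h)) (f (h))))

1. (t (h) (g (s (f (t (h) (h))) (f (h)))))  →  (g (s (f (t (h) (h))) (f (h))))
2. (g (s (f (t (h) (h))) (f (h))))  →  (g (s (f (h)) (f (h))))


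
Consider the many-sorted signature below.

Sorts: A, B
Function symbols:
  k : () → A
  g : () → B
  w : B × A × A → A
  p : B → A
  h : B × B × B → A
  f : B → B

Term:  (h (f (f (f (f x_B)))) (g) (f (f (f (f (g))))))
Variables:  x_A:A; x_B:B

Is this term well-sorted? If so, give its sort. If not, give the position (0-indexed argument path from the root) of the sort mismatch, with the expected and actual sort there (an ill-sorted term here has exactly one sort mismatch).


          x_B : B
        (f x_B) : B
      (f (f x_B)) : B
    (f (f (f x_B))) : B
  (f (f (f (f x_B)))) : B
  (g) : B
          (g) : B
        (f (g)) : B
      (f (f (g))) : B
    (f (f (f (g)))) : B
  (f (f (f (f (g))))) : B
(h (f (f (f (f x_B)))) (g) (f (f (f (f (g)))))) : A

well-sorted; sort = A


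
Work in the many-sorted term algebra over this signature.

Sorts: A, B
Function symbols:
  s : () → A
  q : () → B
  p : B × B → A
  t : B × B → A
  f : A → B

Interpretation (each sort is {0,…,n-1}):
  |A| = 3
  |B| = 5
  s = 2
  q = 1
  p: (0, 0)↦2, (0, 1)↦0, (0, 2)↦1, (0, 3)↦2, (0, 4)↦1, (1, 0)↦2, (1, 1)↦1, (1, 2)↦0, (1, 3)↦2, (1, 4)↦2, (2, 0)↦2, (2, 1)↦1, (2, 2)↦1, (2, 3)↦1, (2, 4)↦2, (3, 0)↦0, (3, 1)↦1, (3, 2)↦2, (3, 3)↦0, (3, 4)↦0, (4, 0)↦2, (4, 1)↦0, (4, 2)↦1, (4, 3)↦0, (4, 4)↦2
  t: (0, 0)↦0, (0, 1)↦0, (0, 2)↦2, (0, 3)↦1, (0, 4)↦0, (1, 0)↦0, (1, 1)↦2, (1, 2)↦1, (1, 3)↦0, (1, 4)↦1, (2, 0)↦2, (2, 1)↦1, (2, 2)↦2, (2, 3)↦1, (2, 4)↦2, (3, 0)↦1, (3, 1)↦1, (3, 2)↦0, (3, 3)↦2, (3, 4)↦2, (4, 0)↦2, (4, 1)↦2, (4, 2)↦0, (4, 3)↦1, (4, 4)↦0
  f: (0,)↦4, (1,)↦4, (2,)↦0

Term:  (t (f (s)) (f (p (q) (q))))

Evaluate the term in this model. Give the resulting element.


  s = 2
  (f (s)) = f(2,) = 0
  q = 1
  q = 1
  (p (q) (q)) = p(1, 1) = 1
  (f (p (q) (q))) = f(1,) = 4
  (t (f (s)) (f (p (q) (q)))) = t(0, 4) = 0

value = 0


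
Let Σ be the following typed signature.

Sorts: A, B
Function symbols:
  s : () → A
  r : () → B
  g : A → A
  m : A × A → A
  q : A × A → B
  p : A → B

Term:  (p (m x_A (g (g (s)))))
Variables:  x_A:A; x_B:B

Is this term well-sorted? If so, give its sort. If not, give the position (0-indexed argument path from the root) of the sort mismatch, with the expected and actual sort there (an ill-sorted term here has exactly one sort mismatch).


well-sorted; sort = B

    x_A : A
        (s) : A
      (g (s)) : A
    (g (g (s))) : A
  (m x_A (g (g (s)))) : A
(p (m x_A (g (g (s))))) : B


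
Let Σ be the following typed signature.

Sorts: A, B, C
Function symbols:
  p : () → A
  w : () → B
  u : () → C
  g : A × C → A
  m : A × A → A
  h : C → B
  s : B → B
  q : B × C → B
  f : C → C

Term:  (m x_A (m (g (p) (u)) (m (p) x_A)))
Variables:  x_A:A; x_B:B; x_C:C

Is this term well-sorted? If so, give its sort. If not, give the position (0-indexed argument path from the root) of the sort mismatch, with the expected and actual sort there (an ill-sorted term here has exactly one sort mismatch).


  x_A : A
      (p) : A
      (u) : C
    (g (p) (u)) : A
      (p) : A
      x_A : A
    (m (p) x_A) : A
  (m (g (p) (u)) (m (p) x_A)) : A
(m x_A (m (g (p) (u)) (m (p) x_A))) : A

well-sorted; sort = A


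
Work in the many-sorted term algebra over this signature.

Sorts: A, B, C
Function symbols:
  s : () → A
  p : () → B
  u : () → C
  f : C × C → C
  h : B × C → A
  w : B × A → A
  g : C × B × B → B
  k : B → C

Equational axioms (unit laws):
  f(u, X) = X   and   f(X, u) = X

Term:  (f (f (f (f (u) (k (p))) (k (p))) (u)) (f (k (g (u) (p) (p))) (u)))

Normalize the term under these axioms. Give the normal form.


normal form = (f (f (k (p)) (k (p))) (k (g (u) (p) (p))))

1. (f (f (f (f (u) (k (p))) (k (p))) (u)) (f (k (g (u) (p) (p))) (u)))  →  (f (f (f (u) (k (p))) (k (p))) (f (k (g (u) (p) (p))) (u)))
2. (f (f (f (u) (k (p))) (k (p))) (f (k (g (u) (p) (p))) (u)))  →  (f (f (k (p)) (k (p))) (f (k (g (u) (p) (p))) (u)))
3. (f (f (k (p)) (k (p))) (f (k (g (u) (p) (p))) (u)))  →  (f (f (k (p)) (k (p))) (k (g (u) (p) (p))))


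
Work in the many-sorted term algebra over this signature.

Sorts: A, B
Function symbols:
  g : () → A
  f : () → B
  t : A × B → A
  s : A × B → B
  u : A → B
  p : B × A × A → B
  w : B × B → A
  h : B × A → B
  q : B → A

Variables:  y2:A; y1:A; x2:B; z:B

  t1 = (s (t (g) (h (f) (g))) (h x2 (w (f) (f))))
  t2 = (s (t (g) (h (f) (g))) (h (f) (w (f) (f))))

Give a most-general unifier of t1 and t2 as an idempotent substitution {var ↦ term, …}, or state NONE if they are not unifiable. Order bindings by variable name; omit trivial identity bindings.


{x2 ↦ (f)}


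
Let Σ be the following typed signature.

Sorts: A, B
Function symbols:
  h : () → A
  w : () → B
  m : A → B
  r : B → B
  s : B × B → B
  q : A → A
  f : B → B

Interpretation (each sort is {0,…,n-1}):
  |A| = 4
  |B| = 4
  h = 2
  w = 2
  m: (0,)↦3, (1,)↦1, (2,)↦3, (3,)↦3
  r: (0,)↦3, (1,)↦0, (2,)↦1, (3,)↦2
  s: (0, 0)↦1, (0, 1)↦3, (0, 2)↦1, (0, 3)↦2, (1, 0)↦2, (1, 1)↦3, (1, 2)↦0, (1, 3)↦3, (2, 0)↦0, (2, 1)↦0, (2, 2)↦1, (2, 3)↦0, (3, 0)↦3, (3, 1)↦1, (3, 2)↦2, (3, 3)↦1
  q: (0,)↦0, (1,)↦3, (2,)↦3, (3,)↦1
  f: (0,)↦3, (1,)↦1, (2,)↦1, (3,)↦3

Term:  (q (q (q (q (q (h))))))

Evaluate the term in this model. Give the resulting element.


value = 3

  h = 2
  (q (h)) = q(2,) = 3
  (q (q (h))) = q(3,) = 1
  (q (q (q (h)))) = q(1,) = 3
  (q (q (q (q (h))))) = q(3,) = 1
  (q (q (q (q (q (h)))))) = q(1,) = 3


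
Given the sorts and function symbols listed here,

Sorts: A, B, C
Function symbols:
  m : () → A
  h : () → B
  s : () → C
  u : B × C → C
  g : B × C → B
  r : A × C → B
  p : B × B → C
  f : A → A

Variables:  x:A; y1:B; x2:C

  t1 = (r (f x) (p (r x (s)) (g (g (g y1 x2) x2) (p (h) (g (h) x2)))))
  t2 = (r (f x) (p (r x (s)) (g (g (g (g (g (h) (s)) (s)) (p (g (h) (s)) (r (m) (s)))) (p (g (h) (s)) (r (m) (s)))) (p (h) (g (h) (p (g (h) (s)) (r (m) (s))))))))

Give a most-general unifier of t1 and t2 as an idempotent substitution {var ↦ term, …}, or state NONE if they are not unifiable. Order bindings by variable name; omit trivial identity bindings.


{x2 ↦ (p (g (h) (s)) (r (m) (s))), y1 ↦ (g (g (h) (s)) (s))}


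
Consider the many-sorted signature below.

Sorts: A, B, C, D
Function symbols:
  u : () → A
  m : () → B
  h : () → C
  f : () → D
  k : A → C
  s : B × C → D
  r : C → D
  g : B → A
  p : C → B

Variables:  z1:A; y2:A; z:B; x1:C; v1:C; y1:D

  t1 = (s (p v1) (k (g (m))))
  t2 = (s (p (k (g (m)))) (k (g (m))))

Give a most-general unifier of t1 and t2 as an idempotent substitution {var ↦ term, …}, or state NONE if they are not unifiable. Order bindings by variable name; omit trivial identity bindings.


{v1 ↦ (k (g (m)))}


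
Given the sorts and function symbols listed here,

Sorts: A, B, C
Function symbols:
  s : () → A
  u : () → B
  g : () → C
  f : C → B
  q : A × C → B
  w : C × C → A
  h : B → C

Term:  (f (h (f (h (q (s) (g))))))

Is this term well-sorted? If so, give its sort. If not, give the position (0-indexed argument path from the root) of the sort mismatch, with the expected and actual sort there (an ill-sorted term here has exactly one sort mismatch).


          (s) : A
          (g) : C
        (q (s) (g)) : B
      (h (q (s) (g))) : C
    (f (h (q (s) (g)))) : B
  (h (f (h (q (s) (g))))) : C
(f (h (f (h (q (s) (g)))))) : B

well-sorted; sort = B


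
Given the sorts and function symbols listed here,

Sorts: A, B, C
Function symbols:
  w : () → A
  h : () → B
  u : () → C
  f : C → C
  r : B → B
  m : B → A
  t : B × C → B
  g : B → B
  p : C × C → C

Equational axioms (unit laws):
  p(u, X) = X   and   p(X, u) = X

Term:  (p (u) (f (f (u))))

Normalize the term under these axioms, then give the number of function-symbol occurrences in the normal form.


size = 3

1. (p (u) (f (f (u))))  →  (f (f (u)))
normal form: (f (f (u)))


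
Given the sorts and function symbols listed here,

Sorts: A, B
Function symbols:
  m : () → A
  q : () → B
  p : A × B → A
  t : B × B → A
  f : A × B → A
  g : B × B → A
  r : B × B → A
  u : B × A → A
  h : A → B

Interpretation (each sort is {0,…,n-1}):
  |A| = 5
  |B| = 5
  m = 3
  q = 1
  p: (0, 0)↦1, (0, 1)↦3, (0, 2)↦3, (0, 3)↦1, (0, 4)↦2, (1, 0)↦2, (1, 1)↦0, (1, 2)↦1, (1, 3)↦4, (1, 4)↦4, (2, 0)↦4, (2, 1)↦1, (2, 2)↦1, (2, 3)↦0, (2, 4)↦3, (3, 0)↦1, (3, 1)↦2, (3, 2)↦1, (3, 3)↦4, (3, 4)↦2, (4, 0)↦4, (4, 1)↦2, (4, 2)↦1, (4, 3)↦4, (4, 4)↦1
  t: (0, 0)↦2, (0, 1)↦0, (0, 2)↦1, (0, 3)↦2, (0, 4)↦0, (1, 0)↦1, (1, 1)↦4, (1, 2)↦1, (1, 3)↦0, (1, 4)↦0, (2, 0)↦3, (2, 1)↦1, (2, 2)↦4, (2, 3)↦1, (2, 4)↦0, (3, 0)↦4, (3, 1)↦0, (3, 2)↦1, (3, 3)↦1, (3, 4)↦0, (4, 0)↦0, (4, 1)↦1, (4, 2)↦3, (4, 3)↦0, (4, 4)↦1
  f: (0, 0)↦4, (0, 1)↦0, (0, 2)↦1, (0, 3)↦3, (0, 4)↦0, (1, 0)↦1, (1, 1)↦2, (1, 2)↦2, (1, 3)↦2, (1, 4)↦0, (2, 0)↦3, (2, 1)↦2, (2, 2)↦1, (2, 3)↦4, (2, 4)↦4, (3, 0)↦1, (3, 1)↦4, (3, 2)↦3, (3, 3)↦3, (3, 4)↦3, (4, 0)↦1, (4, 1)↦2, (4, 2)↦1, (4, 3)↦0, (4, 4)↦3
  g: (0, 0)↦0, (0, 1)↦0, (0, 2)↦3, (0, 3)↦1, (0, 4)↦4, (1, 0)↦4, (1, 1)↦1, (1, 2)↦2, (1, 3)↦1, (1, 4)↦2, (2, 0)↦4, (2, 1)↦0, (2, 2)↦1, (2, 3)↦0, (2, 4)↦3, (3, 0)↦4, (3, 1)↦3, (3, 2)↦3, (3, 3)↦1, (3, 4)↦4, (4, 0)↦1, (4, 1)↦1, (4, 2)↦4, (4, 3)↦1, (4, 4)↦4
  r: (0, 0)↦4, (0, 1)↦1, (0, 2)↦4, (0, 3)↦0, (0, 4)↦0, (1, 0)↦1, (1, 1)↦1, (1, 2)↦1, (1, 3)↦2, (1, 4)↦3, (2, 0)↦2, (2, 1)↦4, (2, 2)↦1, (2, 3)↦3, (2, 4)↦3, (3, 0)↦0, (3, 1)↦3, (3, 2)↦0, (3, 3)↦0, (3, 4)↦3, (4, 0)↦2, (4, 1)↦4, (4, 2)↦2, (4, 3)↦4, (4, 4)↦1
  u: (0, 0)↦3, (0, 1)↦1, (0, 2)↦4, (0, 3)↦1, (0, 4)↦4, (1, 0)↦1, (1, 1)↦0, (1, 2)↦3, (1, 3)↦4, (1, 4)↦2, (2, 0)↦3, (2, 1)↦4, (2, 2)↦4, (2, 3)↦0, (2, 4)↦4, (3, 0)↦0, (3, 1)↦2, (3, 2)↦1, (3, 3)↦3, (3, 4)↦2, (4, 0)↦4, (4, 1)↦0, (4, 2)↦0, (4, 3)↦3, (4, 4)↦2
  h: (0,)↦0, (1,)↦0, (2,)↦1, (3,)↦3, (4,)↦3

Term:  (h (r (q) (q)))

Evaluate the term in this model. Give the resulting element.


value = 0

  q = 1
  q = 1
  (r (q) (q)) = r(1, 1) = 1
  (h (r (q) (q))) = h(1,) = 0


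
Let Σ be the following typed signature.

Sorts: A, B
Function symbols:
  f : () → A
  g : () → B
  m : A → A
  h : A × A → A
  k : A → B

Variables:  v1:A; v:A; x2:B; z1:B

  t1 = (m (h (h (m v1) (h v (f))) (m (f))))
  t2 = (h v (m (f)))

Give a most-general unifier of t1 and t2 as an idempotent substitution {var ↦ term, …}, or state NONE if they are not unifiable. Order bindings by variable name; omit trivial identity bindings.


NONE (not unifiable)

head clash or occurs-check failure — not unifiable


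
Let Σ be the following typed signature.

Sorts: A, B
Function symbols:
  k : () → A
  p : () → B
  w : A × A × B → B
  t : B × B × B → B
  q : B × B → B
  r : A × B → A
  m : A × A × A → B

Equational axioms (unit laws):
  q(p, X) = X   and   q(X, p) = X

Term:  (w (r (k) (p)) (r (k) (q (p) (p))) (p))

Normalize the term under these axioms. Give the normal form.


1. (w (r (k) (p)) (r (k) (q (p) (p))) (p))  →  (w (r (k) (p)) (r (k) (p)) (p))

normal form = (w (r (k) (p)) (r (k) (p)) (p))


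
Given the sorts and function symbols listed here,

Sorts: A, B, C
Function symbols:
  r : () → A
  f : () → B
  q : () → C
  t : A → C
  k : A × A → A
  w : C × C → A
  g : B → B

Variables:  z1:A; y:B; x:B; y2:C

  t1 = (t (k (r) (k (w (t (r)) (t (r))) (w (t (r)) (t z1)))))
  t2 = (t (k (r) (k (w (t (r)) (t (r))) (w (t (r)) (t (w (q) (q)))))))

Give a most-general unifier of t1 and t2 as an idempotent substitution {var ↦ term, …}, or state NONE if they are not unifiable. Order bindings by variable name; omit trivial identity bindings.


{z1 ↦ (w (q) (q))}
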